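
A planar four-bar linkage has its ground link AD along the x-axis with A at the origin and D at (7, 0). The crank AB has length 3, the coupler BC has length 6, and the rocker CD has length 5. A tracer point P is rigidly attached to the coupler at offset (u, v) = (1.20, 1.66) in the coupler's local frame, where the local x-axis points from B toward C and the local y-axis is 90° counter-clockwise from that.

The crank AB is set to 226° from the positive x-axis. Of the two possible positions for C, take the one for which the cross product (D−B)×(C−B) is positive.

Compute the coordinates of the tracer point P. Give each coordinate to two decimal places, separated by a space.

-2.31 -0.12

A=(0,0), D=(7.00,0)
B = A + 3.00·(cos226°, sin226°) = (-2.0840, -2.1580)
|BD| = 9.3368
circle(B,6.00) ∩ circle(D,5.00): a=5.2575, h=2.8912
  candidates: C₊=(2.3629,1.8701) cross=26.995; C₋=(3.6994,-3.7558) cross=-26.995
  mode + wants cross > 0 → take C=(2.3629,1.8701) (cross=26.995)
ex = (C−B)/|BC| = (0.7411,0.6713); ey = (-0.6713,0.7411)
P = B + 1.20·ex + 1.66·ey = (-2.3090,-0.1221)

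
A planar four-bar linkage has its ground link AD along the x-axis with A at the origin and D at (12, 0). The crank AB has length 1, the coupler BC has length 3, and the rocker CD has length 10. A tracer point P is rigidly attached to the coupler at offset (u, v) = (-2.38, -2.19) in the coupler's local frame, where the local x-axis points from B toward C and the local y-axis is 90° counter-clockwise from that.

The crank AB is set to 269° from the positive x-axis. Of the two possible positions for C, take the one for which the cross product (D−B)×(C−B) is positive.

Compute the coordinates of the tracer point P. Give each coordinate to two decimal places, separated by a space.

-0.10 -4.23

A=(0,0), D=(12.00,0)
B = A + 1.00·(cos269°, sin269°) = (-0.0175, -0.9998)
|BD| = 12.0590
circle(B,3.00) ∩ circle(D,10.00): a=2.2564, h=1.9771
  candidates: C₊=(2.0672,1.1575) cross=23.841; C₋=(2.3951,-2.7830) cross=-23.841
  mode + wants cross > 0 → take C=(2.0672,1.1575) (cross=23.841)
ex = (C−B)/|BC| = (0.6949,0.7191); ey = (-0.7191,0.6949)
P = B + -2.38·ex + -2.19·ey = (-0.0964,-4.2332)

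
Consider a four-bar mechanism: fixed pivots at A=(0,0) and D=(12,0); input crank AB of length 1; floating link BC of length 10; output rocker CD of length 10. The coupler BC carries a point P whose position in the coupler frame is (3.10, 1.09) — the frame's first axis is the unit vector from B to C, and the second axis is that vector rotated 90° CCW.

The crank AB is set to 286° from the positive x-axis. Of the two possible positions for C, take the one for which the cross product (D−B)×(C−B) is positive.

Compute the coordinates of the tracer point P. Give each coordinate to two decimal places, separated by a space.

0.96 2.25

A=(0,0), D=(12.00,0)
B = A + 1.00·(cos286°, sin286°) = (0.2756, -0.9613)
|BD| = 11.7637
circle(B,10.00) ∩ circle(D,10.00): a=5.8819, h=8.0873
  candidates: C₊=(5.4770,7.5796) cross=95.136; C₋=(6.7987,-8.5408) cross=-95.136
  mode + wants cross > 0 → take C=(5.4770,7.5796) (cross=95.136)
ex = (C−B)/|BC| = (0.5201,0.8541); ey = (-0.8541,0.5201)
P = B + 3.10·ex + 1.09·ey = (0.9571,2.2533)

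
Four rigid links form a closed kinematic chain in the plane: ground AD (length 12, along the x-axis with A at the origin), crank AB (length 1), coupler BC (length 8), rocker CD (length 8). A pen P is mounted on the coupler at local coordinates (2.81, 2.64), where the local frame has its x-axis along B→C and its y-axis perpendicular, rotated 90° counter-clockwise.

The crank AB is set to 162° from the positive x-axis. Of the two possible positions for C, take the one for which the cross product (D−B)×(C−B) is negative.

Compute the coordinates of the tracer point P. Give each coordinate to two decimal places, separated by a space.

A=(0,0), D=(12.00,0)
B = A + 1.00·(cos162°, sin162°) = (-0.9511, 0.3090)
|BD| = 12.9547
circle(B,8.00) ∩ circle(D,8.00): a=6.4774, h=4.6951
  candidates: C₊=(5.6365,4.8482) cross=60.823; C₋=(5.4125,-4.5392) cross=-60.823
  mode - wants cross < 0 → take C=(5.4125,-4.5392) (cross=-60.823)
ex = (C−B)/|BC| = (0.7954,-0.6060); ey = (0.6060,0.7954)
P = B + 2.81·ex + 2.64·ey = (2.8841,0.7060)

2.88 0.71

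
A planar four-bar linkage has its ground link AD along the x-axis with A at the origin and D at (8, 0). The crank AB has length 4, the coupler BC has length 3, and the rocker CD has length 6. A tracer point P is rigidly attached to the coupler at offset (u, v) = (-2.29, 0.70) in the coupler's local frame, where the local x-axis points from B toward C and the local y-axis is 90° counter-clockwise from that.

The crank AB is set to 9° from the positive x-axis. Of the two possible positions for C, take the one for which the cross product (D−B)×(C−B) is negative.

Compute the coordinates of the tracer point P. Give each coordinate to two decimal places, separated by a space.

A=(0,0), D=(8.00,0)
B = A + 4.00·(cos9°, sin9°) = (3.9508, 0.6257)
|BD| = 4.0973
circle(B,3.00) ∩ circle(D,6.00): a=-1.2462, h=2.7289
  candidates: C₊=(3.1359,3.5130) cross=11.181; C₋=(2.3024,-1.8809) cross=-11.181
  mode - wants cross < 0 → take C=(2.3024,-1.8809) (cross=-11.181)
ex = (C−B)/|BC| = (-0.5494,-0.8355); ey = (0.8355,-0.5494)
P = B + -2.29·ex + 0.70·ey = (5.7939,2.1545)

5.79 2.15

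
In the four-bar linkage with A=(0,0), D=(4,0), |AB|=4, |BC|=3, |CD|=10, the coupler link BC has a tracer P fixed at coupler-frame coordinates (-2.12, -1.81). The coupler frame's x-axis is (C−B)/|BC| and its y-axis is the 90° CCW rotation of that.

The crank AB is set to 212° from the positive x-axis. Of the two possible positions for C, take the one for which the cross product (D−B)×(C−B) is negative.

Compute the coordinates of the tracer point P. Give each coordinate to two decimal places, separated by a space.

-4.01 0.60

A=(0,0), D=(4.00,0)
B = A + 4.00·(cos212°, sin212°) = (-3.3922, -2.1197)
|BD| = 7.6901
circle(B,3.00) ∩ circle(D,10.00): a=-2.0717, h=2.1698
  candidates: C₊=(-5.9817,-0.6049) cross=16.686; C₋=(-4.7855,-4.7765) cross=-16.686
  mode - wants cross < 0 → take C=(-4.7855,-4.7765) (cross=-16.686)
ex = (C−B)/|BC| = (-0.4644,-0.8856); ey = (0.8856,-0.4644)
P = B + -2.12·ex + -1.81·ey = (-4.0105,0.5984)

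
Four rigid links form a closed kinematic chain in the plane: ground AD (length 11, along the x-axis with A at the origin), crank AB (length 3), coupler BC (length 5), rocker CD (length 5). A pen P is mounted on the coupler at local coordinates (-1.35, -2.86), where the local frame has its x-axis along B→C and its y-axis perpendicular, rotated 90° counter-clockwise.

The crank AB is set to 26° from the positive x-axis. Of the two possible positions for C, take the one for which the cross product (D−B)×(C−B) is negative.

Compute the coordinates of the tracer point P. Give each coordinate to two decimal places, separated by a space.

-0.22 0.08

A=(0,0), D=(11.00,0)
B = A + 3.00·(cos26°, sin26°) = (2.6964, 1.3151)
|BD| = 8.4071
circle(B,5.00) ∩ circle(D,5.00): a=4.2036, h=2.7074
  candidates: C₊=(7.2717,3.3316) cross=22.762; C₋=(6.4247,-2.0165) cross=-22.762
  mode - wants cross < 0 → take C=(6.4247,-2.0165) (cross=-22.762)
ex = (C−B)/|BC| = (0.7457,-0.6663); ey = (0.6663,0.7457)
P = B + -1.35·ex + -2.86·ey = (-0.2160,0.0821)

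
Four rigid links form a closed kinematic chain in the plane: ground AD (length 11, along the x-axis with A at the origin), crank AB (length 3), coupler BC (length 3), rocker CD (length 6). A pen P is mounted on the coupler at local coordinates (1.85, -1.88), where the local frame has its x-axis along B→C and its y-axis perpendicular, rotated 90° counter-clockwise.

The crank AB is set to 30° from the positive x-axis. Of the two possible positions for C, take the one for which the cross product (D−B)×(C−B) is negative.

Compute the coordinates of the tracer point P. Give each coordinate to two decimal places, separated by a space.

2.96 -1.11

A=(0,0), D=(11.00,0)
B = A + 3.00·(cos30°, sin30°) = (2.5981, 1.5000)
|BD| = 8.5348
circle(B,3.00) ∩ circle(D,6.00): a=2.6856, h=1.3370
  candidates: C₊=(5.4769,2.3441) cross=11.411; C₋=(5.0069,-0.2881) cross=-11.411
  mode - wants cross < 0 → take C=(5.0069,-0.2881) (cross=-11.411)
ex = (C−B)/|BC| = (0.8029,-0.5960); ey = (0.5960,0.8029)
P = B + 1.85·ex + -1.88·ey = (2.9630,-1.1122)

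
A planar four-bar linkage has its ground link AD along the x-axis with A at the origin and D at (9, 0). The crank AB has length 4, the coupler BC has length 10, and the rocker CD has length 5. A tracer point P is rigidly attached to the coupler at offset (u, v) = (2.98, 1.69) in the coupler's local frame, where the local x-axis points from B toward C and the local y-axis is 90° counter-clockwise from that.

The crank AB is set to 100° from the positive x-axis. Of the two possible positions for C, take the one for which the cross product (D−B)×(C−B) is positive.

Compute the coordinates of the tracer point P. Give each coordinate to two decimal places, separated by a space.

2.09 5.93

A=(0,0), D=(9.00,0)
B = A + 4.00·(cos100°, sin100°) = (-0.6946, 3.9392)
|BD| = 10.4644
circle(B,10.00) ∩ circle(D,5.00): a=8.8158, h=4.7204
  candidates: C₊=(9.2496,4.9938) cross=49.396; C₋=(5.6957,-3.7526) cross=-49.396
  mode + wants cross > 0 → take C=(9.2496,4.9938) (cross=49.396)
ex = (C−B)/|BC| = (0.9944,0.1055); ey = (-0.1055,0.9944)
P = B + 2.98·ex + 1.69·ey = (2.0906,5.9341)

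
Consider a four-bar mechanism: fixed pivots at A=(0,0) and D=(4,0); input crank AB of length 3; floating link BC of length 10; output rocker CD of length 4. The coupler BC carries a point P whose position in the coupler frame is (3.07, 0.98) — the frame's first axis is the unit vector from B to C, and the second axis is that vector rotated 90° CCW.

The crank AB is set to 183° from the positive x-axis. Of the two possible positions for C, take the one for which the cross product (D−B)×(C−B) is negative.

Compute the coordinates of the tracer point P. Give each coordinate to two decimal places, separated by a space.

A=(0,0), D=(4.00,0)
B = A + 3.00·(cos183°, sin183°) = (-2.9959, -0.1570)
|BD| = 6.9977
circle(B,10.00) ∩ circle(D,4.00): a=9.5008, h=3.1199
  candidates: C₊=(6.4326,3.1753) cross=21.832; C₋=(6.5726,-3.0630) cross=-21.832
  mode - wants cross < 0 → take C=(6.5726,-3.0630) (cross=-21.832)
ex = (C−B)/|BC| = (0.9568,-0.2906); ey = (0.2906,0.9568)
P = B + 3.07·ex + 0.98·ey = (0.2264,-0.1114)

0.23 -0.11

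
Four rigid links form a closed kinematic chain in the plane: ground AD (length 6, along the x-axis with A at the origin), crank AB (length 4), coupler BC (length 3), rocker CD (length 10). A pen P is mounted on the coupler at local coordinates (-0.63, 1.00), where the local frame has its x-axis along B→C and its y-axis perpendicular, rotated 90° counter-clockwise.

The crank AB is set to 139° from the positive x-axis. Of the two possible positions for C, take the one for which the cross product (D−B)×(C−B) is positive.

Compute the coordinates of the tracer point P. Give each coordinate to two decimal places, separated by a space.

-4.14 2.24

A=(0,0), D=(6.00,0)
B = A + 4.00·(cos139°, sin139°) = (-3.0188, 2.6242)
|BD| = 9.3929
circle(B,3.00) ∩ circle(D,10.00): a=-0.1477, h=2.9964
  candidates: C₊=(-2.3235,5.5425) cross=28.144; C₋=(-3.9978,-0.2116) cross=-28.144
  mode + wants cross > 0 → take C=(-2.3235,5.5425) (cross=28.144)
ex = (C−B)/|BC| = (0.2318,0.9728); ey = (-0.9728,0.2318)
P = B + -0.63·ex + 1.00·ey = (-4.1376,2.2432)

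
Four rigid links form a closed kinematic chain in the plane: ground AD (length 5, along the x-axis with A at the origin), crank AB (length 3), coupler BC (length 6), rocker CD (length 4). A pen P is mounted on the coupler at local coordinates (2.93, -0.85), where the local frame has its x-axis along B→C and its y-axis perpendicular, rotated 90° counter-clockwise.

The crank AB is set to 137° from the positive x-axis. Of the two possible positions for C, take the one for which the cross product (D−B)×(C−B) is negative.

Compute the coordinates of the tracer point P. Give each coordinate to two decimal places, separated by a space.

A=(0,0), D=(5.00,0)
B = A + 3.00·(cos137°, sin137°) = (-2.1941, 2.0460)
|BD| = 7.4793
circle(B,6.00) ∩ circle(D,4.00): a=5.0767, h=3.1980
  candidates: C₊=(3.5638,3.7333) cross=23.919; C₋=(1.8142,-2.4188) cross=-23.919
  mode - wants cross < 0 → take C=(1.8142,-2.4188) (cross=-23.919)
ex = (C−B)/|BC| = (0.6680,-0.7441); ey = (0.7441,0.6680)
P = B + 2.93·ex + -0.85·ey = (-0.8692,-0.7021)

-0.87 -0.70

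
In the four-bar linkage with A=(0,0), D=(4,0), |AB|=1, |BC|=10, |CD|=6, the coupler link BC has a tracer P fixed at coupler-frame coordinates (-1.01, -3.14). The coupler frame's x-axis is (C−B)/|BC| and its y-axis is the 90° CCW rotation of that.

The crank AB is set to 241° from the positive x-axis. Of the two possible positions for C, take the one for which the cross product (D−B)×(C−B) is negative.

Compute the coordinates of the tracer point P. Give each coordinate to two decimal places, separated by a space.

A=(0,0), D=(4.00,0)
B = A + 1.00·(cos241°, sin241°) = (-0.4848, -0.8746)
|BD| = 4.5693
circle(B,10.00) ∩ circle(D,6.00): a=9.2879, h=3.7060
  candidates: C₊=(7.9220,4.5407) cross=16.934; C₋=(9.3407,-2.7343) cross=-16.934
  mode - wants cross < 0 → take C=(9.3407,-2.7343) (cross=-16.934)
ex = (C−B)/|BC| = (0.9826,-0.1860); ey = (0.1860,0.9826)
P = B + -1.01·ex + -3.14·ey = (-2.0611,-3.7720)

-2.06 -3.77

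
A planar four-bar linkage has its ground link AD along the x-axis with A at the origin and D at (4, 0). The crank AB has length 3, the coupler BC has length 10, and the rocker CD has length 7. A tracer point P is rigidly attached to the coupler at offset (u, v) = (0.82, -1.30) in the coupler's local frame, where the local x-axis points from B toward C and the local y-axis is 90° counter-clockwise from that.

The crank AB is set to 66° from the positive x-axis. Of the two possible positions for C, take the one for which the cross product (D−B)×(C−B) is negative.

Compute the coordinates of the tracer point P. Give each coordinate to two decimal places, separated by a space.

0.15 1.64

A=(0,0), D=(4.00,0)
B = A + 3.00·(cos66°, sin66°) = (1.2202, 2.7406)
|BD| = 3.9036
circle(B,10.00) ∩ circle(D,7.00): a=8.4842, h=5.2932
  candidates: C₊=(10.9781,0.5534) cross=20.663; C₋=(3.5456,-6.9852) cross=-20.663
  mode - wants cross < 0 → take C=(3.5456,-6.9852) (cross=-20.663)
ex = (C−B)/|BC| = (0.2325,-0.9726); ey = (0.9726,0.2325)
P = B + 0.82·ex + -1.30·ey = (0.1465,1.6408)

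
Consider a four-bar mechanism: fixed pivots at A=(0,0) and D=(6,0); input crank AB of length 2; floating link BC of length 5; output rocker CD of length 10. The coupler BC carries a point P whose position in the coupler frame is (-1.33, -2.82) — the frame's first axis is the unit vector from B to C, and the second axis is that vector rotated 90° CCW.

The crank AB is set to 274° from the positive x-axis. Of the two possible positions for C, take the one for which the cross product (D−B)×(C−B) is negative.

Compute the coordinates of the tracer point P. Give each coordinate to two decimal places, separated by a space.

-2.15 0.12

A=(0,0), D=(6.00,0)
B = A + 2.00·(cos274°, sin274°) = (0.1395, -1.9951)
|BD| = 6.1908
circle(B,5.00) ∩ circle(D,10.00): a=-2.9620, h=4.0282
  candidates: C₊=(-3.9626,0.8636) cross=24.938; C₋=(-1.3663,-6.7630) cross=-24.938
  mode - wants cross < 0 → take C=(-1.3663,-6.7630) (cross=-24.938)
ex = (C−B)/|BC| = (-0.3012,-0.9536); ey = (0.9536,-0.3012)
P = B + -1.33·ex + -2.82·ey = (-2.1490,0.1224)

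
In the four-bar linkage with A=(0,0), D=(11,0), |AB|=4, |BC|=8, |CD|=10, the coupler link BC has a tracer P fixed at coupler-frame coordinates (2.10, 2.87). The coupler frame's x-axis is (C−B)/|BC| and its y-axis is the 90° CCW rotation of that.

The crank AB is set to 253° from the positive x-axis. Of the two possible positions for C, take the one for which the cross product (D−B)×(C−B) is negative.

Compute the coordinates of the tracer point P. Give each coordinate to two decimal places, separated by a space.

2.18 -2.63

A=(0,0), D=(11.00,0)
B = A + 4.00·(cos253°, sin253°) = (-1.1695, -3.8252)
|BD| = 12.7565
circle(B,8.00) ∩ circle(D,10.00): a=4.9672, h=6.2711
  candidates: C₊=(1.6887,3.6468) cross=79.997; C₋=(5.4496,-8.3183) cross=-79.997
  mode - wants cross < 0 → take C=(5.4496,-8.3183) (cross=-79.997)
ex = (C−B)/|BC| = (0.8274,-0.5616); ey = (0.5616,0.8274)
P = B + 2.10·ex + 2.87·ey = (2.1799,-2.6300)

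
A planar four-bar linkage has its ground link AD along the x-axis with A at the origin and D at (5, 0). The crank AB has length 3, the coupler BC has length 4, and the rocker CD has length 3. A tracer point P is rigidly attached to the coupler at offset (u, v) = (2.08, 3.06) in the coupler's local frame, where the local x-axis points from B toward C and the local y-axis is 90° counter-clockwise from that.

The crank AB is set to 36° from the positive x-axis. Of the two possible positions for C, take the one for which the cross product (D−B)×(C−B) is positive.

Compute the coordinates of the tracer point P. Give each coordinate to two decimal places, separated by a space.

A=(0,0), D=(5.00,0)
B = A + 3.00·(cos36°, sin36°) = (2.4271, 1.7634)
|BD| = 3.1192
circle(B,4.00) ∩ circle(D,3.00): a=2.6817, h=2.9679
  candidates: C₊=(6.3169,2.6955) cross=9.258; C₋=(2.9613,-2.2008) cross=-9.258
  mode + wants cross > 0 → take C=(6.3169,2.6955) (cross=9.258)
ex = (C−B)/|BC| = (0.9725,0.2330); ey = (-0.2330,0.9725)
P = B + 2.08·ex + 3.06·ey = (3.7367,5.2238)

3.74 5.22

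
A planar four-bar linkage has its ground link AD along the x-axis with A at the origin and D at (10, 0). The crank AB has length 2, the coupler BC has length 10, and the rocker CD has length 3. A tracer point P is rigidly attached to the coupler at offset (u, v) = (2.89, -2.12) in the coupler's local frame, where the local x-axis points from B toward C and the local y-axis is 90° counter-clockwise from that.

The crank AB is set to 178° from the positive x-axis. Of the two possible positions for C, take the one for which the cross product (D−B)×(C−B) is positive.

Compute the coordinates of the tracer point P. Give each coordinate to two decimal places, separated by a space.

A=(0,0), D=(10.00,0)
B = A + 2.00·(cos178°, sin178°) = (-1.9988, 0.0698)
|BD| = 11.9990
circle(B,10.00) ∩ circle(D,3.00): a=9.7915, h=2.0315
  candidates: C₊=(7.8043,2.0443) cross=24.376; C₋=(7.7807,-2.0186) cross=-24.376
  mode + wants cross > 0 → take C=(7.8043,2.0443) (cross=24.376)
ex = (C−B)/|BC| = (0.9803,0.1974); ey = (-0.1974,0.9803)
P = B + 2.89·ex + -2.12·ey = (1.2529,-1.4378)

1.25 -1.44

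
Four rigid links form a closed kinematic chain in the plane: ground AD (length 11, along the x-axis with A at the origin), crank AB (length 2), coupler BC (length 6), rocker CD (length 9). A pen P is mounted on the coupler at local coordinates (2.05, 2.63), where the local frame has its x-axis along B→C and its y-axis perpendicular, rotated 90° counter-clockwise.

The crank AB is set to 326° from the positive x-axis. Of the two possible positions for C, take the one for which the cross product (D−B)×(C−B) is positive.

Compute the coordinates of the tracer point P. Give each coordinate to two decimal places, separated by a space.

A=(0,0), D=(11.00,0)
B = A + 2.00·(cos326°, sin326°) = (1.6581, -1.1184)
|BD| = 9.4086
circle(B,6.00) ∩ circle(D,9.00): a=2.3129, h=5.5363
  candidates: C₊=(3.2965,4.6536) cross=52.089; C₋=(4.6127,-6.3405) cross=-52.089
  mode + wants cross > 0 → take C=(3.2965,4.6536) (cross=52.089)
ex = (C−B)/|BC| = (0.2731,0.9620); ey = (-0.9620,0.2731)
P = B + 2.05·ex + 2.63·ey = (-0.3122,1.5719)

-0.31 1.57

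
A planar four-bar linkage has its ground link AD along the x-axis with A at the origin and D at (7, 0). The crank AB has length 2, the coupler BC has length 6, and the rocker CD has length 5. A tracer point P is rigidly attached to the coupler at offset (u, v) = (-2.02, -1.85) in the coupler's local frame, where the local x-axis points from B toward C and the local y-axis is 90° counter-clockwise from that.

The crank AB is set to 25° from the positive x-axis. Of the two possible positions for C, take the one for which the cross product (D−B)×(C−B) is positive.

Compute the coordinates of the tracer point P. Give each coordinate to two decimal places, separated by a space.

1.60 -1.89

A=(0,0), D=(7.00,0)
B = A + 2.00·(cos25°, sin25°) = (1.8126, 0.8452)
|BD| = 5.2558
circle(B,6.00) ∩ circle(D,5.00): a=3.6744, h=4.7433
  candidates: C₊=(6.2020,4.9359) cross=24.930; C₋=(4.6763,-4.4273) cross=-24.930
  mode + wants cross > 0 → take C=(6.2020,4.9359) (cross=24.930)
ex = (C−B)/|BC| = (0.7316,0.6818); ey = (-0.6818,0.7316)
P = B + -2.02·ex + -1.85·ey = (1.5962,-1.8853)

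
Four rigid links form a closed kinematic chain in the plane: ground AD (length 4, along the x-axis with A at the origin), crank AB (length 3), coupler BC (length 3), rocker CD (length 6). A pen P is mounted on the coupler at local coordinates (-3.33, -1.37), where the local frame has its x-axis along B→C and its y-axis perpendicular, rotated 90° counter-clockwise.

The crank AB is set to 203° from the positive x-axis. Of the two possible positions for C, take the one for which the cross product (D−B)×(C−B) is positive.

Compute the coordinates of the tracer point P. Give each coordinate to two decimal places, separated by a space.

-2.57 -4.77

A=(0,0), D=(4.00,0)
B = A + 3.00·(cos203°, sin203°) = (-2.7615, -1.1722)
|BD| = 6.8624
circle(B,3.00) ∩ circle(D,6.00): a=1.4639, h=2.6186
  candidates: C₊=(-1.7664,1.6580) cross=17.970; C₋=(-0.8718,-3.5022) cross=-17.970
  mode + wants cross > 0 → take C=(-1.7664,1.6580) (cross=17.970)
ex = (C−B)/|BC| = (0.3317,0.9434); ey = (-0.9434,0.3317)
P = B + -3.33·ex + -1.37·ey = (-2.5737,-4.7681)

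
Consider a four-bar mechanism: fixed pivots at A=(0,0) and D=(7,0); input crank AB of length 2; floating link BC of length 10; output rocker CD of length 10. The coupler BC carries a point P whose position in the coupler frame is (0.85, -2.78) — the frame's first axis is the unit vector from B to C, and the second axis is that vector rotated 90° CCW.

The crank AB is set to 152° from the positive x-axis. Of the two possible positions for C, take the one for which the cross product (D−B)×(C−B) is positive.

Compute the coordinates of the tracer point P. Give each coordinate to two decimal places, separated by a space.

A=(0,0), D=(7.00,0)
B = A + 2.00·(cos152°, sin152°) = (-1.7659, 0.9389)
|BD| = 8.8160
circle(B,10.00) ∩ circle(D,10.00): a=4.4080, h=8.9760
  candidates: C₊=(3.5730,9.3945) cross=79.133; C₋=(1.6611,-8.4555) cross=-79.133
  mode + wants cross > 0 → take C=(3.5730,9.3945) (cross=79.133)
ex = (C−B)/|BC| = (0.5339,0.8456); ey = (-0.8456,0.5339)
P = B + 0.85·ex + -2.78·ey = (1.0385,0.1734)

1.04 0.17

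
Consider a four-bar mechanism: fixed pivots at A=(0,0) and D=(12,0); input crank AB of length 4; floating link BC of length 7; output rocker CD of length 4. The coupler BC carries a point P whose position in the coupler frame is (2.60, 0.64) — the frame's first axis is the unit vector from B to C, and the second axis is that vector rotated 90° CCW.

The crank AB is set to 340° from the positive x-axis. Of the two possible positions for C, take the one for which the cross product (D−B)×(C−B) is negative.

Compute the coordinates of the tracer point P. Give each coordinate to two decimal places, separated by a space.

A=(0,0), D=(12.00,0)
B = A + 4.00·(cos340°, sin340°) = (3.7588, -1.3681)
|BD| = 8.3540
circle(B,7.00) ∩ circle(D,4.00): a=6.1521, h=3.3394
  candidates: C₊=(9.2809,2.9337) cross=27.897; C₋=(10.3747,-3.6549) cross=-27.897
  mode - wants cross < 0 → take C=(10.3747,-3.6549) (cross=-27.897)
ex = (C−B)/|BC| = (0.9451,-0.3267); ey = (0.3267,0.9451)
P = B + 2.60·ex + 0.64·ey = (6.4252,-1.6126)

6.43 -1.61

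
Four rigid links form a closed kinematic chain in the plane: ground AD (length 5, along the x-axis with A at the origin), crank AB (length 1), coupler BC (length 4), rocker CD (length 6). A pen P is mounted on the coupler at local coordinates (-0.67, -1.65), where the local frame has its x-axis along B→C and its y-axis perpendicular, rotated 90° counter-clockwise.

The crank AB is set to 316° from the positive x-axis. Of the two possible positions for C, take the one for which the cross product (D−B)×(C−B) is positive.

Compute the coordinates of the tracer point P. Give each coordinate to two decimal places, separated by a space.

2.47 -1.03

A=(0,0), D=(5.00,0)
B = A + 1.00·(cos316°, sin316°) = (0.7193, -0.6947)
|BD| = 4.3367
circle(B,4.00) ∩ circle(D,6.00): a=-0.1376, h=3.9976
  candidates: C₊=(-0.0568,3.2293) cross=17.336; C₋=(1.2239,-4.6627) cross=-17.336
  mode + wants cross > 0 → take C=(-0.0568,3.2293) (cross=17.336)
ex = (C−B)/|BC| = (-0.1940,0.9810); ey = (-0.9810,-0.1940)
P = B + -0.67·ex + -1.65·ey = (2.4680,-1.0318)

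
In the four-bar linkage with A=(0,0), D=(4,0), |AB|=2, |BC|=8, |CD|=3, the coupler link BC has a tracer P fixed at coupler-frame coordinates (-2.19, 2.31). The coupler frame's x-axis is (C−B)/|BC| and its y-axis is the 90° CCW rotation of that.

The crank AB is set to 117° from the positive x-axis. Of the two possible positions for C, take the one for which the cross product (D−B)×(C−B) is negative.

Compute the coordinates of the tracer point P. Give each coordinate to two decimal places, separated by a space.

A=(0,0), D=(4.00,0)
B = A + 2.00·(cos117°, sin117°) = (-0.9080, 1.7820)
|BD| = 5.2215
circle(B,8.00) ∩ circle(D,3.00): a=7.8774, h=1.3949
  candidates: C₊=(6.9726,0.4047) cross=7.284; C₋=(6.0204,-2.2176) cross=-7.284
  mode - wants cross < 0 → take C=(6.0204,-2.2176) (cross=-7.284)
ex = (C−B)/|BC| = (0.8661,-0.5000); ey = (0.5000,0.8661)
P = B + -2.19·ex + 2.31·ey = (-1.6497,4.8775)

-1.65 4.88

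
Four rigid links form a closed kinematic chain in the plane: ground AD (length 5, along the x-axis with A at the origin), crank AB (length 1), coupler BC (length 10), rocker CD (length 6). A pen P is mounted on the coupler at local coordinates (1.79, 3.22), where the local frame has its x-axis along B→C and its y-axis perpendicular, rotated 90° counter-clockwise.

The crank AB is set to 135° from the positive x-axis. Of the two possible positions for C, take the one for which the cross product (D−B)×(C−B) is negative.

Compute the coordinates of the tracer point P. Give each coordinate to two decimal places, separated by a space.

2.72 2.05

A=(0,0), D=(5.00,0)
B = A + 1.00·(cos135°, sin135°) = (-0.7071, 0.7071)
|BD| = 5.7507
circle(B,10.00) ∩ circle(D,6.00): a=8.4399, h=5.3636
  candidates: C₊=(8.3282,4.9923) cross=30.845; C₋=(7.0092,-5.6536) cross=-30.845
  mode - wants cross < 0 → take C=(7.0092,-5.6536) (cross=-30.845)
ex = (C−B)/|BC| = (0.7716,-0.6361); ey = (0.6361,0.7716)
P = B + 1.79·ex + 3.22·ey = (2.7223,2.0532)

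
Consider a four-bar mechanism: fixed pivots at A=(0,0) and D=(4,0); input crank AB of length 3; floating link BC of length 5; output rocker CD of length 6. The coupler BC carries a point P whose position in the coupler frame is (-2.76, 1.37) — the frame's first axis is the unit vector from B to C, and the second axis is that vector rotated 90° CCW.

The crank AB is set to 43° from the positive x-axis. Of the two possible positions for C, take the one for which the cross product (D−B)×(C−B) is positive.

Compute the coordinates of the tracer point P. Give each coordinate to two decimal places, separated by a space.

A=(0,0), D=(4.00,0)
B = A + 3.00·(cos43°, sin43°) = (2.1941, 2.0460)
|BD| = 2.7290
circle(B,5.00) ∩ circle(D,6.00): a=-0.6509, h=4.9575
  candidates: C₊=(5.4800,5.8146) cross=13.529; C₋=(-1.9534,-0.7467) cross=-13.529
  mode + wants cross > 0 → take C=(5.4800,5.8146) (cross=13.529)
ex = (C−B)/|BC| = (0.6572,0.7537); ey = (-0.7537,0.6572)
P = B + -2.76·ex + 1.37·ey = (-0.6524,0.8661)

-0.65 0.87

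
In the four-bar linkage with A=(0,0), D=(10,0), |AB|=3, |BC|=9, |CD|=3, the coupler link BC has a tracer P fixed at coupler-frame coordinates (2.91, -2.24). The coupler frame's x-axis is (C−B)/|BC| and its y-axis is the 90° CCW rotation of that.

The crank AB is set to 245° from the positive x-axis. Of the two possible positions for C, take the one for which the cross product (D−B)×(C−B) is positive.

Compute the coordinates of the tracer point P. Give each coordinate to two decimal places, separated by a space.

A=(0,0), D=(10.00,0)
B = A + 3.00·(cos245°, sin245°) = (-1.2679, -2.7189)
|BD| = 11.5913
circle(B,9.00) ∩ circle(D,3.00): a=8.9014, h=1.3285
  candidates: C₊=(7.0736,0.6604) cross=15.398; C₋=(7.6968,-1.9223) cross=-15.398
  mode + wants cross > 0 → take C=(7.0736,0.6604) (cross=15.398)
ex = (C−B)/|BC| = (0.9268,0.3755); ey = (-0.3755,0.9268)
P = B + 2.91·ex + -2.24·ey = (2.2703,-3.7024)

2.27 -3.70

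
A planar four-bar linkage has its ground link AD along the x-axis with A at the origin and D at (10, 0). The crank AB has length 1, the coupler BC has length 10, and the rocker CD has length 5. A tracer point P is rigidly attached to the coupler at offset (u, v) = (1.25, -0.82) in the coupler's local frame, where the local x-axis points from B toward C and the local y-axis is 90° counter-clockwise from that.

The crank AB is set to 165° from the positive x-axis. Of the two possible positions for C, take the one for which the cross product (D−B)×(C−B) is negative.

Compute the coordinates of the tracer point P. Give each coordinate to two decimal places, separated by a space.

A=(0,0), D=(10.00,0)
B = A + 1.00·(cos165°, sin165°) = (-0.9659, 0.2588)
|BD| = 10.9690
circle(B,10.00) ∩ circle(D,5.00): a=8.9032, h=4.5533
  candidates: C₊=(8.0423,4.6008) cross=49.945; C₋=(7.8274,-4.5033) cross=-49.945
  mode - wants cross < 0 → take C=(7.8274,-4.5033) (cross=-49.945)
ex = (C−B)/|BC| = (0.8793,-0.4762); ey = (0.4762,0.8793)
P = B + 1.25·ex + -0.82·ey = (-0.2573,-1.0575)

-0.26 -1.06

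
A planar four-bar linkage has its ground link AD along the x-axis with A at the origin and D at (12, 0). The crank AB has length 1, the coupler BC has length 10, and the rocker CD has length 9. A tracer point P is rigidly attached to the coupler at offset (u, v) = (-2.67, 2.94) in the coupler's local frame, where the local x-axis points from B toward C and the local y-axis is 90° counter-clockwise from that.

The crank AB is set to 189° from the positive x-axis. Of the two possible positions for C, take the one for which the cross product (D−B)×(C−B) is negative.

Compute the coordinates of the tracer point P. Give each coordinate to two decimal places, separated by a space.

A=(0,0), D=(12.00,0)
B = A + 1.00·(cos189°, sin189°) = (-0.9877, -0.1564)
|BD| = 12.9886
circle(B,10.00) ∩ circle(D,9.00): a=7.2257, h=6.9130
  candidates: C₊=(6.1543,6.8430) cross=89.790; C₋=(6.3208,-6.9819) cross=-89.790
  mode - wants cross < 0 → take C=(6.3208,-6.9819) (cross=-89.790)
ex = (C−B)/|BC| = (0.7308,-0.6825); ey = (0.6825,0.7308)
P = B + -2.67·ex + 2.94·ey = (-0.9324,3.8146)

-0.93 3.81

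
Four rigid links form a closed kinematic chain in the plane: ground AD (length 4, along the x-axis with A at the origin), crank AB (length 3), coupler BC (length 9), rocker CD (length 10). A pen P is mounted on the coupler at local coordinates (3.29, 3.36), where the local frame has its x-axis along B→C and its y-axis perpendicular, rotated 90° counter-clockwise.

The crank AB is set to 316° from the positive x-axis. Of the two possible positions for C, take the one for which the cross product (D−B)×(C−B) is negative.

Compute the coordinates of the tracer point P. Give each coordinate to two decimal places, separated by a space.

A=(0,0), D=(4.00,0)
B = A + 3.00·(cos316°, sin316°) = (2.1580, -2.0840)
|BD| = 2.7813
circle(B,9.00) ∩ circle(D,10.00): a=-2.0250, h=8.7692
  candidates: C₊=(-5.7536,2.2063) cross=24.390; C₋=(7.3875,-9.4088) cross=-24.390
  mode - wants cross < 0 → take C=(7.3875,-9.4088) (cross=-24.390)
ex = (C−B)/|BC| = (0.5811,-0.8139); ey = (0.8139,0.5811)
P = B + 3.29·ex + 3.36·ey = (6.8043,-2.8093)

6.80 -2.81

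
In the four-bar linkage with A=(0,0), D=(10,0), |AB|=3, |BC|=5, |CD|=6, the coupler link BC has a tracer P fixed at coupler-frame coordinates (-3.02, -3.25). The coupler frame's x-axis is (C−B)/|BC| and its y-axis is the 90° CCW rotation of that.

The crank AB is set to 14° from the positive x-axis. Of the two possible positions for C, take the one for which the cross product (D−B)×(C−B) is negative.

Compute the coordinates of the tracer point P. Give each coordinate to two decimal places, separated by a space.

-1.38 1.86

A=(0,0), D=(10.00,0)
B = A + 3.00·(cos14°, sin14°) = (2.9109, 0.7258)
|BD| = 7.1262
circle(B,5.00) ∩ circle(D,6.00): a=2.7913, h=4.1483
  candidates: C₊=(6.1101,4.5683) cross=29.562; C₋=(5.2652,-3.6853) cross=-29.562
  mode - wants cross < 0 → take C=(5.2652,-3.6853) (cross=-29.562)
ex = (C−B)/|BC| = (0.4709,-0.8822); ey = (0.8822,0.4709)
P = B + -3.02·ex + -3.25·ey = (-1.3783,1.8598)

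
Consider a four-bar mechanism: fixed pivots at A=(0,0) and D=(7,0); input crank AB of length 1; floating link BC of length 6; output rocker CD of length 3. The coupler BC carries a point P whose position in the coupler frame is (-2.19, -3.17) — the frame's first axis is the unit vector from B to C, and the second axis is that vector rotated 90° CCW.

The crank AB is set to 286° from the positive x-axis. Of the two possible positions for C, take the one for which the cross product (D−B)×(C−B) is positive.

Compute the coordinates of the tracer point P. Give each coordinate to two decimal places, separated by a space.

0.25 -4.81

A=(0,0), D=(7.00,0)
B = A + 1.00·(cos286°, sin286°) = (0.2756, -0.9613)
|BD| = 6.7927
circle(B,6.00) ∩ circle(D,3.00): a=5.3838, h=2.6486
  candidates: C₊=(5.2304,2.4225) cross=17.991; C₋=(5.9800,-2.8213) cross=-17.991
  mode + wants cross > 0 → take C=(5.2304,2.4225) (cross=17.991)
ex = (C−B)/|BC| = (0.8258,0.5640); ey = (-0.5640,0.8258)
P = B + -2.19·ex + -3.17·ey = (0.2549,-4.8141)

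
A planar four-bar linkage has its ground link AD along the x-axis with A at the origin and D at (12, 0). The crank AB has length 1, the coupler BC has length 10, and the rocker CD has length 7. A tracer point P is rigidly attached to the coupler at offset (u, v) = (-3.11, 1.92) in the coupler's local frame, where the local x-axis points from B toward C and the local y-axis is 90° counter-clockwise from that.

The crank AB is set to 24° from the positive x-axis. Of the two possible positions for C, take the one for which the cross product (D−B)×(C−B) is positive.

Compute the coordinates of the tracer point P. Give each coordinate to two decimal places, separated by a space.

-2.73 0.12

A=(0,0), D=(12.00,0)
B = A + 1.00·(cos24°, sin24°) = (0.9135, 0.4067)
|BD| = 11.0939
circle(B,10.00) ∩ circle(D,7.00): a=7.8455, h=6.2006
  candidates: C₊=(8.9811,6.3156) cross=68.789; C₋=(8.5265,-6.0774) cross=-68.789
  mode + wants cross > 0 → take C=(8.9811,6.3156) (cross=68.789)
ex = (C−B)/|BC| = (0.8068,0.5909); ey = (-0.5909,0.8068)
P = B + -3.11·ex + 1.92·ey = (-2.7300,0.1181)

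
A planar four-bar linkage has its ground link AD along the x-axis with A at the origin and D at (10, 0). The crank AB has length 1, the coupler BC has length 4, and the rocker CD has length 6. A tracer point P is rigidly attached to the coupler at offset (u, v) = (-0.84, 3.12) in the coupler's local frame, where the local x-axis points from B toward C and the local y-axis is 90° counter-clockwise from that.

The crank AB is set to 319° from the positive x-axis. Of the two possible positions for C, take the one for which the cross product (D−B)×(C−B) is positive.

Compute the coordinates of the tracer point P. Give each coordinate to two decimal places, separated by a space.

A=(0,0), D=(10.00,0)
B = A + 1.00·(cos319°, sin319°) = (0.7547, -0.6561)
|BD| = 9.2685
circle(B,4.00) ∩ circle(D,6.00): a=3.5554, h=1.8329
  candidates: C₊=(4.1714,1.4239) cross=16.988; C₋=(4.4309,-2.2327) cross=-16.988
  mode + wants cross > 0 → take C=(4.1714,1.4239) (cross=16.988)
ex = (C−B)/|BC| = (0.8542,0.5200); ey = (-0.5200,0.8542)
P = B + -0.84·ex + 3.12·ey = (-1.5852,1.5722)

-1.59 1.57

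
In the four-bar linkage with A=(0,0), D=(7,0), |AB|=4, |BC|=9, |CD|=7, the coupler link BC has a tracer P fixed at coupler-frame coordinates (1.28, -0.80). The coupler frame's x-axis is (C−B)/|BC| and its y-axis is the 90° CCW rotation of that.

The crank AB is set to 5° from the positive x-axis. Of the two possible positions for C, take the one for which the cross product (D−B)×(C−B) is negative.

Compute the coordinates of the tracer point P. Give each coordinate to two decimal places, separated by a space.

4.26 -1.14

A=(0,0), D=(7.00,0)
B = A + 4.00·(cos5°, sin5°) = (3.9848, 0.3486)
|BD| = 3.0353
circle(B,9.00) ∩ circle(D,7.00): a=6.7889, h=5.9085
  candidates: C₊=(11.4074,5.4383) cross=17.934; C₋=(10.0502,-6.3005) cross=-17.934
  mode - wants cross < 0 → take C=(10.0502,-6.3005) (cross=-17.934)
ex = (C−B)/|BC| = (0.6739,-0.7388); ey = (0.7388,0.6739)
P = B + 1.28·ex + -0.80·ey = (4.2564,-1.1362)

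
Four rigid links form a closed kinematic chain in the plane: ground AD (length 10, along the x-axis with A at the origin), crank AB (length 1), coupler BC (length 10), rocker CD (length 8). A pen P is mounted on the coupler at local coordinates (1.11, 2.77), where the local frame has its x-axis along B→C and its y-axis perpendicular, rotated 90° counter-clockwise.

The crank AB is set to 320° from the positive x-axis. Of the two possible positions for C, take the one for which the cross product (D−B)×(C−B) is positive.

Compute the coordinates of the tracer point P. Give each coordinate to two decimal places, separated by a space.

A=(0,0), D=(10.00,0)
B = A + 1.00·(cos320°, sin320°) = (0.7660, -0.6428)
|BD| = 9.2563
circle(B,10.00) ∩ circle(D,8.00): a=6.5728, h=7.5365
  candidates: C₊=(6.7996,7.3319) cross=69.760; C₋=(7.8463,-7.7046) cross=-69.760
  mode + wants cross > 0 → take C=(6.7996,7.3319) (cross=69.760)
ex = (C−B)/|BC| = (0.6034,0.7975); ey = (-0.7975,0.6034)
P = B + 1.11·ex + 2.77·ey = (-0.7732,1.9137)

-0.77 1.91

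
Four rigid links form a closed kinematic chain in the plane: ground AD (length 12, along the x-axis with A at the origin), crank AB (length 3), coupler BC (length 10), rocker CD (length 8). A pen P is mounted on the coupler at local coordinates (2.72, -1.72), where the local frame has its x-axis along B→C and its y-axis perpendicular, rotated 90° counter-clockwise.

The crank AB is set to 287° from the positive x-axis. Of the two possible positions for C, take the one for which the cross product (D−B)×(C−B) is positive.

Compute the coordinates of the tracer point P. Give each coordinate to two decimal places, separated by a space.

A=(0,0), D=(12.00,0)
B = A + 3.00·(cos287°, sin287°) = (0.8771, -2.8689)
|BD| = 11.4869
circle(B,10.00) ∩ circle(D,8.00): a=7.3105, h=6.8233
  candidates: C₊=(6.2517,5.5640) cross=78.378; C₋=(9.6600,-7.6501) cross=-78.378
  mode + wants cross > 0 → take C=(6.2517,5.5640) (cross=78.378)
ex = (C−B)/|BC| = (0.5375,0.8433); ey = (-0.8433,0.5375)
P = B + 2.72·ex + -1.72·ey = (3.7895,-1.4996)

3.79 -1.50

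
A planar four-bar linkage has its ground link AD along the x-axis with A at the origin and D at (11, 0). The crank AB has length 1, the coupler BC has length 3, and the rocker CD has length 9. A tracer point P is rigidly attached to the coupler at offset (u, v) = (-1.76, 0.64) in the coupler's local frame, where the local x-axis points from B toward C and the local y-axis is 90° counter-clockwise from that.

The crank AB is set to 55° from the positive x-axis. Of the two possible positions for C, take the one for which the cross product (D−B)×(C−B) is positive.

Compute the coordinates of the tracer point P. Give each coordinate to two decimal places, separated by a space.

-1.06 -0.09

A=(0,0), D=(11.00,0)
B = A + 1.00·(cos55°, sin55°) = (0.5736, 0.8192)
|BD| = 10.4586
circle(B,3.00) ∩ circle(D,9.00): a=1.7871, h=2.4096
  candidates: C₊=(2.5439,3.0814) cross=25.201; C₋=(2.1665,-1.7230) cross=-25.201
  mode + wants cross > 0 → take C=(2.5439,3.0814) (cross=25.201)
ex = (C−B)/|BC| = (0.6568,0.7541); ey = (-0.7541,0.6568)
P = B + -1.76·ex + 0.64·ey = (-1.0650,-0.0877)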